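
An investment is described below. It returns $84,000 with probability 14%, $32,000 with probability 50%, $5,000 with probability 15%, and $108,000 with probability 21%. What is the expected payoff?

EV = 0.14 × 84000 + 0.5 × 32000 + 0.15 × 5000 + 0.21 × 108000 = 11760 + 16000 + 750 + 22680 = 51190

$51,190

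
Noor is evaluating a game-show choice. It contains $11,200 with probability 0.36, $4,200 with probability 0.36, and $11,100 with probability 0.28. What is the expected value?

$8,652

EV = 0.36 × 11200 + 0.36 × 4200 + 0.28 × 11100 = 4032 + 1512 + 3108 = 8652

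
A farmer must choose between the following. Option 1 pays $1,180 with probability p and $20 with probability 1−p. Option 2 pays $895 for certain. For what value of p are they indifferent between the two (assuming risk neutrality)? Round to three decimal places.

p = 0.754

p·1180 + (1−p)·20 = 895
1160p + 20 = 895
p = (895 − 20) / 1160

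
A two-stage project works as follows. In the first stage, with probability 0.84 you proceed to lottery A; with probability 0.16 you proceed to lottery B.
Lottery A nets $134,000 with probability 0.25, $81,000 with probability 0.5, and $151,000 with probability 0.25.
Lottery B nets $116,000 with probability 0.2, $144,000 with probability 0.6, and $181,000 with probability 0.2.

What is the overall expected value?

$117,198

EV(A) = 0.25 × 134000 + 0.5 × 81000 + 0.25 × 151000 = 33500 + 40500 + 37750 = 111750
EV(B) = 0.2 × 116000 + 0.6 × 144000 + 0.2 × 181000 = 23200 + 86400 + 36200 = 145800
Overall = 0.84 × 111750 + 0.16 × 145800 = 93870 + 23328 = 117198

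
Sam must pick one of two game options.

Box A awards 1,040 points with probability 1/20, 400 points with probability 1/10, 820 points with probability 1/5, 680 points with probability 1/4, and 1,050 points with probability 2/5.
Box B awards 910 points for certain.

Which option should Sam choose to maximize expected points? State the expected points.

Box A = 1/20 × 1040 + 1/10 × 400 + 1/5 × 820 + 1/4 × 680 + 2/5 × 1050 = 52 + 40 + 164 + 170 + 420 = 846
Box B: 910 (certain)

Box B (910 points)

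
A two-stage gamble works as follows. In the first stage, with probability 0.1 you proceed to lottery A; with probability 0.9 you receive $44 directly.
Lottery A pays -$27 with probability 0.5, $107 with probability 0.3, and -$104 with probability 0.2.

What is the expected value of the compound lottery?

EV(A) = 0.5 × (-27) + 0.3 × 107 + 0.2 × (-104) = -13.5 + 32.1 − 20.8 = -2.2
Branch B: 44 (certain)
Overall = 0.1 × (-2.2) + 0.9 × 44 = -0.22 + 39.6 = 39.38

$39.38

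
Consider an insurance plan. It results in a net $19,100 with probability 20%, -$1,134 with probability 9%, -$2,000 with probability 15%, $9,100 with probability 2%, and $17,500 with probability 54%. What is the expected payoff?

$13,049.94

EV = 0.2 × 19100 + 0.09 × (-1134) + 0.15 × (-2000) + 0.02 × 9100 + 0.54 × 17500 = 3820 − 102.06 − 300 + 182 + 9450 = 13049.94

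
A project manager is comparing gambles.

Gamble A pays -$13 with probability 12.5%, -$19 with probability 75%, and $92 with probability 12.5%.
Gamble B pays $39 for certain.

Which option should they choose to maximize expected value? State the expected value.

Gamble A = 0.125 × (-13) + 0.75 × (-19) + 0.125 × 92 = -1.625 − 14.25 + 11.5 = -4.375
Gamble B: 39 (certain)

Gamble B ($39)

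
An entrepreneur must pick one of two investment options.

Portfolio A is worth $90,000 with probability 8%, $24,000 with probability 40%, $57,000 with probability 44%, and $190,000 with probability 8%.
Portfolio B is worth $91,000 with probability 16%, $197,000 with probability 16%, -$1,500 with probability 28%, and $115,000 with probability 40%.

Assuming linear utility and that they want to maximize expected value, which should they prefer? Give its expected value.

Portfolio B ($91,660)

Portfolio A = 0.08 × 90000 + 0.4 × 24000 + 0.44 × 57000 + 0.08 × 190000 = 7200 + 9600 + 25080 + 15200 = 57080
Portfolio B = 0.16 × 91000 + 0.16 × 197000 + 0.28 × (-1500) + 0.4 × 115000 = 14560 + 31520 − 420 + 46000 = 91660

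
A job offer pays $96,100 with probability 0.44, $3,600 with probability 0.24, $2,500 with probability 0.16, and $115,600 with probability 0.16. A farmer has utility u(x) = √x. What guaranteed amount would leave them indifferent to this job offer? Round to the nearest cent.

$45,454.24

E[u] = 0.44·√96100 + 0.24·√3600 + 0.16·√2500 + 0.16·√115600 = 0.44·310 + 0.24·60 + 0.16·50 + 0.16·340 = 213.2
CE = (213.2)² = 45454.24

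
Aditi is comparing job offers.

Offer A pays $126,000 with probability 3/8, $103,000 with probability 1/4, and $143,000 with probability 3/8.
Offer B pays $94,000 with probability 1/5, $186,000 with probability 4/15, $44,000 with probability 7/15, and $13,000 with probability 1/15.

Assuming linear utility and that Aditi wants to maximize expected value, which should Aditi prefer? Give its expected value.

Offer A = 3/8 × 126000 + 1/4 × 103000 + 3/8 × 143000 = 47250 + 25750 + 53625 = 126625
Offer B = 1/5 × 94000 + 4/15 × 186000 + 7/15 × 44000 + 1/15 × 13000 = 18800 + 49600 + 20533.3333 + 866.6667 = 89800

Offer A ($126,625)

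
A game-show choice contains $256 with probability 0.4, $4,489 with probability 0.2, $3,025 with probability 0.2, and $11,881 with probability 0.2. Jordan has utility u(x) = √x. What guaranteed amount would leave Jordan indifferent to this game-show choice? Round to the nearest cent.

$2,766.76

E[u] = 0.4·√256 + 0.2·√4489 + 0.2·√3025 + 0.2·√11881 = 0.4·16 + 0.2·67 + 0.2·55 + 0.2·109 = 52.6
CE = (52.6)² = 2766.76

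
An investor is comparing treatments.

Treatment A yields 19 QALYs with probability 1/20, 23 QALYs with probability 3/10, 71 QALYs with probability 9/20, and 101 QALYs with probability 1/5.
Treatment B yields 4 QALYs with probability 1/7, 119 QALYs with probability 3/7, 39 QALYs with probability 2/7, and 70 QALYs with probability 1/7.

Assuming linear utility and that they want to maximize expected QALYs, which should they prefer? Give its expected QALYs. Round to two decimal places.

Treatment A = 1/20 × 19 + 3/10 × 23 + 9/20 × 71 + 1/5 × 101 = 0.95 + 6.9 + 31.95 + 20.2 = 60
Treatment B = 1/7 × 4 + 3/7 × 119 + 2/7 × 39 + 1/7 × 70 = 0.5714 + 51 + 11.1429 + 10 = 72.7143

Treatment B (72.71 QALYs)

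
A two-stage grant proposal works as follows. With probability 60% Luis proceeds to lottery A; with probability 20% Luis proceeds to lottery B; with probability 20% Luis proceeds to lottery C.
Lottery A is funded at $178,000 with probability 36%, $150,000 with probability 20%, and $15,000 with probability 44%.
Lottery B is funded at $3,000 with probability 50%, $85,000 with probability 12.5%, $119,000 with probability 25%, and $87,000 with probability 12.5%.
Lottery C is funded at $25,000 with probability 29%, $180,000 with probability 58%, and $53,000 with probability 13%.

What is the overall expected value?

$94,666

EV(A) = 0.36 × 178000 + 0.2 × 150000 + 0.44 × 15000 = 64080 + 30000 + 6600 = 100680
EV(B) = 0.5 × 3000 + 0.125 × 85000 + 0.25 × 119000 + 0.125 × 87000 = 1500 + 10625 + 29750 + 10875 = 52750
EV(C) = 0.29 × 25000 + 0.58 × 180000 + 0.13 × 53000 = 7250 + 104400 + 6890 = 118540
Overall = 0.6 × 100680 + 0.2 × 52750 + 0.2 × 118540 = 60408 + 10550 + 23708 = 94666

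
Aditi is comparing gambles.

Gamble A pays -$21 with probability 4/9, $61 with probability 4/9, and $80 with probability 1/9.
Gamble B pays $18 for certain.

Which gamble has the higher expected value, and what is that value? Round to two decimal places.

Gamble A ($26.67)

Gamble A = 4/9 × (-21) + 4/9 × 61 + 1/9 × 80 = -9.3333 + 27.1111 + 8.8889 = 26.6667
Gamble B: 18 (certain)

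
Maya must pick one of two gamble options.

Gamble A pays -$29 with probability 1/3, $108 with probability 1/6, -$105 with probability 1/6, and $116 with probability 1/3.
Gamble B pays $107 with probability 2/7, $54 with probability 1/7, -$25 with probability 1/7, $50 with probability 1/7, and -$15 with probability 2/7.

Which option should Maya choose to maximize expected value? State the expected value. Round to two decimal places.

Gamble B ($37.57)

Gamble A = 1/3 × (-29) + 1/6 × 108 + 1/6 × (-105) + 1/3 × 116 = -9.6667 + 18 − 17.5 + 38.6667 = 29.5
Gamble B = 2/7 × 107 + 1/7 × 54 + 1/7 × (-25) + 1/7 × 50 + 2/7 × (-15) = 30.5714 + 7.7143 − 3.5714 + 7.1429 − 4.2857 = 37.5714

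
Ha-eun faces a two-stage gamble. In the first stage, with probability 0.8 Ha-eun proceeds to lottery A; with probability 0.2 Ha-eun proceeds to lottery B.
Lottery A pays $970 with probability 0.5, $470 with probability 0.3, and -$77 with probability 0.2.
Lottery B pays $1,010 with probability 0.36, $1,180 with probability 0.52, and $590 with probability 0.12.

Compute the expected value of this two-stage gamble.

$698.08

EV(A) = 0.5 × 970 + 0.3 × 470 + 0.2 × (-77) = 485 + 141 − 15.4 = 610.6
EV(B) = 0.36 × 1010 + 0.52 × 1180 + 0.12 × 590 = 363.6 + 613.6 + 70.8 = 1048
Overall = 0.8 × 610.6 + 0.2 × 1048 = 488.48 + 209.6 = 698.08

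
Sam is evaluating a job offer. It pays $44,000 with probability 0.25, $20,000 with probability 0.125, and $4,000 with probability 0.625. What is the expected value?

EV = 0.25 × 44000 + 0.125 × 20000 + 0.625 × 4000 = 11000 + 2500 + 2500 = 16000

$16,000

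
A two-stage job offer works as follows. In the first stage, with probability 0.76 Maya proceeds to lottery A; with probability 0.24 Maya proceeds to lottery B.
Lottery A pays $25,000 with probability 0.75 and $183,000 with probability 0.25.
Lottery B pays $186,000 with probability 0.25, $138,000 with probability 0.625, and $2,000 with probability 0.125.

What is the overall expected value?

$80,940

EV(A) = 0.75 × 25000 + 0.25 × 183000 = 18750 + 45750 = 64500
EV(B) = 0.25 × 186000 + 0.625 × 138000 + 0.125 × 2000 = 46500 + 86250 + 250 = 133000
Overall = 0.76 × 64500 + 0.24 × 133000 = 49020 + 31920 = 80940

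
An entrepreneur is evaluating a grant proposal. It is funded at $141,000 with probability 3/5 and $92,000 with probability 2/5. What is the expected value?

$121,400

EV = 3/5 × 141000 + 2/5 × 92000 = 84600 + 36800 = 121400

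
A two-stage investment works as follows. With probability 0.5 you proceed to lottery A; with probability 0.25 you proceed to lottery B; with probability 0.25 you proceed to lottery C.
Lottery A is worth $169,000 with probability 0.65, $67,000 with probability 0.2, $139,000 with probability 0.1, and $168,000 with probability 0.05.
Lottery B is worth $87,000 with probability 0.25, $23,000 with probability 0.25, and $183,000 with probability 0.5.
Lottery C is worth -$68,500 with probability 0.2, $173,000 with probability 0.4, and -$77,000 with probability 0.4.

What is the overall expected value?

$108,700

EV(A) = 0.65 × 169000 + 0.2 × 67000 + 0.1 × 139000 + 0.05 × 168000 = 109850 + 13400 + 13900 + 8400 = 145550
EV(B) = 0.25 × 87000 + 0.25 × 23000 + 0.5 × 183000 = 21750 + 5750 + 91500 = 119000
EV(C) = 0.2 × (-68500) + 0.4 × 173000 + 0.4 × (-77000) = -13700 + 69200 − 30800 = 24700
Overall = 0.5 × 145550 + 0.25 × 119000 + 0.25 × 24700 = 72775 + 29750 + 6175 = 108700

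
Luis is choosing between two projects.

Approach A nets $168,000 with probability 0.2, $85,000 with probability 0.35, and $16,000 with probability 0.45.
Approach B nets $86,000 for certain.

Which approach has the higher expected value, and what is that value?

Approach B ($86,000)

Approach A = 0.2 × 168000 + 0.35 × 85000 + 0.45 × 16000 = 33600 + 29750 + 7200 = 70550
Approach B: 86000 (certain)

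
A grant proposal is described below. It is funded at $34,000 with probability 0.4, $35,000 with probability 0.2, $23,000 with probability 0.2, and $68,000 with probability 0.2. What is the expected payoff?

EV = 0.4 × 34000 + 0.2 × 35000 + 0.2 × 23000 + 0.2 × 68000 = 13600 + 7000 + 4600 + 13600 = 38800

$38,800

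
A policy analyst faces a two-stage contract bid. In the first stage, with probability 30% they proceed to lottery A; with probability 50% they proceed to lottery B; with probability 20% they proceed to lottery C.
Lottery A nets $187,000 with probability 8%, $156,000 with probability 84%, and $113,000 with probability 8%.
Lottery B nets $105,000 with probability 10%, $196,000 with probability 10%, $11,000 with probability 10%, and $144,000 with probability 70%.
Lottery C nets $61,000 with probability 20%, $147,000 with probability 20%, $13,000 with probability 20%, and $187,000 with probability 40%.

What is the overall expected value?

EV(A) = 0.08 × 187000 + 0.84 × 156000 + 0.08 × 113000 = 14960 + 131040 + 9040 = 155040
EV(B) = 0.1 × 105000 + 0.1 × 196000 + 0.1 × 11000 + 0.7 × 144000 = 10500 + 19600 + 1100 + 100800 = 132000
EV(C) = 0.2 × 61000 + 0.2 × 147000 + 0.2 × 13000 + 0.4 × 187000 = 12200 + 29400 + 2600 + 74800 = 119000
Overall = 0.3 × 155040 + 0.5 × 132000 + 0.2 × 119000 = 46512 + 66000 + 23800 = 136312

$136,312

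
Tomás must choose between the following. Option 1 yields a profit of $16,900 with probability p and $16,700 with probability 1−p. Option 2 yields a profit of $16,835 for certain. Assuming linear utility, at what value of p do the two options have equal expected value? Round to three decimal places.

p = 0.675

p·16900 + (1−p)·16700 = 16835
200p + 16700 = 16835
p = (16835 − 16700) / 200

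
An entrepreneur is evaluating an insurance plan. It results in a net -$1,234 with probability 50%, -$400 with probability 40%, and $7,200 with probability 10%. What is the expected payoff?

-$57

EV = 0.5 × (-1234) + 0.4 × (-400) + 0.1 × 7200 = -617 − 160 + 720 = -57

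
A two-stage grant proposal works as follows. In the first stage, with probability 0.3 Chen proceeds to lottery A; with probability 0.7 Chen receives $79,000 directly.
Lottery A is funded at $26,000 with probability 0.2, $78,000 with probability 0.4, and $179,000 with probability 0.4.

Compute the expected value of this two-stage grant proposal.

EV(A) = 0.2 × 26000 + 0.4 × 78000 + 0.4 × 179000 = 5200 + 31200 + 71600 = 108000
Branch B: 79000 (certain)
Overall = 0.3 × 108000 + 0.7 × 79000 = 32400 + 55300 = 87700

$87,700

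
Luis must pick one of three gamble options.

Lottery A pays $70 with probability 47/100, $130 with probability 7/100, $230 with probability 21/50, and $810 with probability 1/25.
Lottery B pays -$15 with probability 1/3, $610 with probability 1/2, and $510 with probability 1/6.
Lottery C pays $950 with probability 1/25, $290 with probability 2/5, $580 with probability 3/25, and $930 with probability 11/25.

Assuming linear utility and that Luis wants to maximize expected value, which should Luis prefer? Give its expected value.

Lottery C ($632.80)

Lottery A = 47/100 × 70 + 7/100 × 130 + 21/50 × 230 + 1/25 × 810 = 32.9 + 9.1 + 96.6 + 32.4 = 171
Lottery B = 1/3 × (-15) + 1/2 × 610 + 1/6 × 510 = -5 + 305 + 85 = 385
Lottery C = 1/25 × 950 + 2/5 × 290 + 3/25 × 580 + 11/25 × 930 = 38 + 116 + 69.6 + 409.2 = 632.8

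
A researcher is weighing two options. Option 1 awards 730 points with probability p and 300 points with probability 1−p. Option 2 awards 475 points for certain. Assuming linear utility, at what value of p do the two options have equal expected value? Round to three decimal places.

p = 0.407

p·730 + (1−p)·300 = 475
430p + 300 = 475
p = (475 − 300) / 430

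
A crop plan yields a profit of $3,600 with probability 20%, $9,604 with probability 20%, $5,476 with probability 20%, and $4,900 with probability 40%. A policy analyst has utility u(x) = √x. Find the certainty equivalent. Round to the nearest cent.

$5,535.36

E[u] = 0.2·√3600 + 0.2·√9604 + 0.2·√5476 + 0.4·√4900 = 0.2·60 + 0.2·98 + 0.2·74 + 0.4·70 = 74.4
CE = (74.4)² = 5535.36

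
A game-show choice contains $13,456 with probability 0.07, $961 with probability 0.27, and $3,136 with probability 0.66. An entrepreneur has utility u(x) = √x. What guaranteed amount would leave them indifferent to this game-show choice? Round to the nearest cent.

E[u] = 0.07·√13456 + 0.27·√961 + 0.66·√3136 = 0.07·116 + 0.27·31 + 0.66·56 = 53.45
CE = (53.45)² = 2856.9025

$2,856.90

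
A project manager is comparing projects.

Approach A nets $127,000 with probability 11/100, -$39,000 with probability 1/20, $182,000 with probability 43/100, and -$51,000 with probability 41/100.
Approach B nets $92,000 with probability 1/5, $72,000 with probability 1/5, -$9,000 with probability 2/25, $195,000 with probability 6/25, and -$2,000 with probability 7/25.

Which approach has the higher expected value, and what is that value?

Approach B ($78,320)

Approach A = 11/100 × 127000 + 1/20 × (-39000) + 43/100 × 182000 + 41/100 × (-51000) = 13970 − 1950 + 78260 − 20910 = 69370
Approach B = 1/5 × 92000 + 1/5 × 72000 + 2/25 × (-9000) + 6/25 × 195000 + 7/25 × (-2000) = 18400 + 14400 − 720 + 46800 − 560 = 78320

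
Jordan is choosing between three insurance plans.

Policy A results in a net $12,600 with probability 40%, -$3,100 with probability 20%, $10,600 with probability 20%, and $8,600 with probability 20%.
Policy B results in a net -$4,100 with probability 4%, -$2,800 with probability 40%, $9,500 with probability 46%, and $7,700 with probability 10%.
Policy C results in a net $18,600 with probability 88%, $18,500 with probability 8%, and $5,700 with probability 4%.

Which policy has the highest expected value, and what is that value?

Policy C ($18,076)

Policy A = 0.4 × 12600 + 0.2 × (-3100) + 0.2 × 10600 + 0.2 × 8600 = 5040 − 620 + 2120 + 1720 = 8260
Policy B = 0.04 × (-4100) + 0.4 × (-2800) + 0.46 × 9500 + 0.1 × 7700 = -164 − 1120 + 4370 + 770 = 3856
Policy C = 0.88 × 18600 + 0.08 × 18500 + 0.04 × 5700 = 16368 + 1480 + 228 = 18076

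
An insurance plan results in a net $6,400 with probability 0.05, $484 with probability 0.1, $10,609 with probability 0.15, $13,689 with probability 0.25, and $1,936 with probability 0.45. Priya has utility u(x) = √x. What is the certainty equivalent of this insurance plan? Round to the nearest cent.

$4,998.49

E[u] = 0.05·√6400 + 0.1·√484 + 0.15·√10609 + 0.25·√13689 + 0.45·√1936 = 0.05·80 + 0.1·22 + 0.15·103 + 0.25·117 + 0.45·44 = 70.7
CE = (70.7)² = 4998.49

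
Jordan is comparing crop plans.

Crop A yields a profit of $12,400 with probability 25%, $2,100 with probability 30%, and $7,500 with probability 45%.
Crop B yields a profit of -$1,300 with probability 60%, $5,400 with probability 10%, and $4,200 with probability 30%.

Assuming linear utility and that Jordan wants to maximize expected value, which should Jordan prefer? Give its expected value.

Crop A = 0.25 × 12400 + 0.3 × 2100 + 0.45 × 7500 = 3100 + 630 + 3375 = 7105
Crop B = 0.6 × (-1300) + 0.1 × 5400 + 0.3 × 4200 = -780 + 540 + 1260 = 1020

Crop A ($7,105)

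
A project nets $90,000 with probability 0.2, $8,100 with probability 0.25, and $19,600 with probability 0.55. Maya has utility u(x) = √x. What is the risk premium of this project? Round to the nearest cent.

E[u] = 0.2·√90000 + 0.25·√8100 + 0.55·√19600 = 0.2·300 + 0.25·90 + 0.55·140 = 159.5
CE = (159.5)² = 25440.25
Risk premium = EV − CE = 30805 − 25440.25 = 5364.75

$5,364.75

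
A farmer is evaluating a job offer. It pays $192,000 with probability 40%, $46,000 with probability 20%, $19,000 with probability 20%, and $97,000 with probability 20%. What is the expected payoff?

EV = 0.4 × 192000 + 0.2 × 46000 + 0.2 × 19000 + 0.2 × 97000 = 76800 + 9200 + 3800 + 19400 = 109200

$109,200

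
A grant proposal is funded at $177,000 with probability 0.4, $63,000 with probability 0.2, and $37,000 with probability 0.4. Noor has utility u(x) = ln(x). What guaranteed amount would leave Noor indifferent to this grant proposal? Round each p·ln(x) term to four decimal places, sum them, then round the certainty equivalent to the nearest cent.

E[u] = 0.4·ln(177000) + 0.2·ln(63000) + 0.4·ln(37000) = 4.8336 + 2.2102 + 4.2075 = 11.2513
CE = e^11.2513 ≈ 76979.93

$76,979.93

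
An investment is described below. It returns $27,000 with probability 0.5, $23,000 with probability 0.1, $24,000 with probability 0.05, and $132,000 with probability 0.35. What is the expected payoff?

EV = 0.5 × 27000 + 0.1 × 23000 + 0.05 × 24000 + 0.35 × 132000 = 13500 + 2300 + 1200 + 46200 = 63200

$63,200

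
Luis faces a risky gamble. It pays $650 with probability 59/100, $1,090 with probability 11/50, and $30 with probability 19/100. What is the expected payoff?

EV = 59/100 × 650 + 11/50 × 1090 + 19/100 × 30 = 383.5 + 239.8 + 5.7 = 629

$629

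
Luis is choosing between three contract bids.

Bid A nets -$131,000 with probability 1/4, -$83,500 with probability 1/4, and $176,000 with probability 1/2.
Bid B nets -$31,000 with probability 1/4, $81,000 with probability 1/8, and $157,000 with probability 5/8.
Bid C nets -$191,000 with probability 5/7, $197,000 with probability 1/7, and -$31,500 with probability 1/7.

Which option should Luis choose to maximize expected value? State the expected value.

Bid B ($100,500)

Bid A = 1/4 × (-131000) + 1/4 × (-83500) + 1/2 × 176000 = -32750 − 20875 + 88000 = 34375
Bid B = 1/4 × (-31000) + 1/8 × 81000 + 5/8 × 157000 = -7750 + 10125 + 98125 = 100500
Bid C = 5/7 × (-191000) + 1/7 × 197000 + 1/7 × (-31500) = -136428.5714 + 28142.8571 − 4500 = -112785.7143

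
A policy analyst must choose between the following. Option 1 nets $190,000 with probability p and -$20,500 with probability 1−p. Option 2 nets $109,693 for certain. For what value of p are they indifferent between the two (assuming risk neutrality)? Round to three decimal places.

p = 0.618

p·190000 + (1−p)·(-20500) = 109693
210500p − 20500 = 109693
p = (109693 + 20500) / 210500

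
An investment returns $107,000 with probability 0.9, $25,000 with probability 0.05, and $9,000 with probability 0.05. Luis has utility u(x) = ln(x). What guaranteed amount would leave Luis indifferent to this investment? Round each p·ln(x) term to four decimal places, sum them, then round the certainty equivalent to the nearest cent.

$87,903.95

E[u] = 0.9·ln(107000) + 0.05·ln(25000) + 0.05·ln(9000) = 10.4225 + 0.5063 + 0.4552 = 11.3840
CE = e^11.3840 ≈ 87903.95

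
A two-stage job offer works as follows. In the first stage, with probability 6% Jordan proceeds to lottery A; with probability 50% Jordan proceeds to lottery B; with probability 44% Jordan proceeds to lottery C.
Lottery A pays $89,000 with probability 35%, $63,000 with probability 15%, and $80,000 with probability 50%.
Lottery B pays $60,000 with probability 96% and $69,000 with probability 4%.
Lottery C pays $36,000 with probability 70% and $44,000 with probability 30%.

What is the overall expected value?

EV(A) = 0.35 × 89000 + 0.15 × 63000 + 0.5 × 80000 = 31150 + 9450 + 40000 = 80600
EV(B) = 0.96 × 60000 + 0.04 × 69000 = 57600 + 2760 = 60360
EV(C) = 0.7 × 36000 + 0.3 × 44000 = 25200 + 13200 = 38400
Overall = 0.06 × 80600 + 0.5 × 60360 + 0.44 × 38400 = 4836 + 30180 + 16896 = 51912

$51,912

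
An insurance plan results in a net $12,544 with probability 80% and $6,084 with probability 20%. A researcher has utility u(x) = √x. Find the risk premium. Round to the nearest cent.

$184.96

E[u] = 0.8·√12544 + 0.2·√6084 = 0.8·112 + 0.2·78 = 105.2
CE = (105.2)² = 11067.04
Risk premium = EV − CE = 11252 − 11067.04 = 184.96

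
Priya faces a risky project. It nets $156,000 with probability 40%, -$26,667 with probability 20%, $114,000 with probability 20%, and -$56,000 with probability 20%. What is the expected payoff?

$68,666.60

EV = 0.4 × 156000 + 0.2 × (-26667) + 0.2 × 114000 + 0.2 × (-56000) = 62400 − 5333.4 + 22800 − 11200 = 68666.6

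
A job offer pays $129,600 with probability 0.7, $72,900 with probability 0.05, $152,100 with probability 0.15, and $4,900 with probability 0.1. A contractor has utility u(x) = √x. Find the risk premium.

E[u] = 0.7·√129600 + 0.05·√72900 + 0.15·√152100 + 0.1·√4900 = 0.7·360 + 0.05·270 + 0.15·390 + 0.1·70 = 331
CE = (331)² = 109561
Risk premium = EV − CE = 117670 − 109561 = 8109

$8,109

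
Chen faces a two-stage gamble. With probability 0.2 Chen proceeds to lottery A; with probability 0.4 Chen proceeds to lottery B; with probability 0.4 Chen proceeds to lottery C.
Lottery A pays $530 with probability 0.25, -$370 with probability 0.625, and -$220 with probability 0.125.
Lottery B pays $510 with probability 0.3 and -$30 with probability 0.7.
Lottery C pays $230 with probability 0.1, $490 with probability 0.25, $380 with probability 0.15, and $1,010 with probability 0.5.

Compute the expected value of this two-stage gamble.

EV(A) = 0.25 × 530 + 0.625 × (-370) + 0.125 × (-220) = 132.5 − 231.25 − 27.5 = -126.25
EV(B) = 0.3 × 510 + 0.7 × (-30) = 153 − 21 = 132
EV(C) = 0.1 × 230 + 0.25 × 490 + 0.15 × 380 + 0.5 × 1010 = 23 + 122.5 + 57 + 505 = 707.5
Overall = 0.2 × (-126.25) + 0.4 × 132 + 0.4 × 707.5 = -25.25 + 52.8 + 283 = 310.55

$310.55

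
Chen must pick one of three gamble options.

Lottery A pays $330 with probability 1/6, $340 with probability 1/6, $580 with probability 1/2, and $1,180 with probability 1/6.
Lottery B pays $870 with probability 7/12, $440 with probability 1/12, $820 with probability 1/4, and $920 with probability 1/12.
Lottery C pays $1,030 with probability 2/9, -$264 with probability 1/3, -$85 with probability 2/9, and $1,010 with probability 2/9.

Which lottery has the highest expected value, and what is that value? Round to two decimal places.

Lottery B ($825.83)

Lottery A = 1/6 × 330 + 1/6 × 340 + 1/2 × 580 + 1/6 × 1180 = 55 + 56.6667 + 290 + 196.6667 = 598.3333
Lottery B = 7/12 × 870 + 1/12 × 440 + 1/4 × 820 + 1/12 × 920 = 507.5 + 36.6667 + 205 + 76.6667 = 825.8333
Lottery C = 2/9 × 1030 + 1/3 × (-264) + 2/9 × (-85) + 2/9 × 1010 = 228.8889 − 88 − 18.8889 + 224.4444 = 346.4444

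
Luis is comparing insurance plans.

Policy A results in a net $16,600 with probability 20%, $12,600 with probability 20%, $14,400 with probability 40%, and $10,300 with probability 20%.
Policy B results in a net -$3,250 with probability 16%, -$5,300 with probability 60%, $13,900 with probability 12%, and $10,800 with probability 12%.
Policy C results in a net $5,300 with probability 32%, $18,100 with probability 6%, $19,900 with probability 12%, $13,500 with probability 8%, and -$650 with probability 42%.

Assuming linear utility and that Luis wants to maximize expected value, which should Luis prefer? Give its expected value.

Policy A ($13,660)

Policy A = 0.2 × 16600 + 0.2 × 12600 + 0.4 × 14400 + 0.2 × 10300 = 3320 + 2520 + 5760 + 2060 = 13660
Policy B = 0.16 × (-3250) + 0.6 × (-5300) + 0.12 × 13900 + 0.12 × 10800 = -520 − 3180 + 1668 + 1296 = -736
Policy C = 0.32 × 5300 + 0.06 × 18100 + 0.12 × 19900 + 0.08 × 13500 + 0.42 × (-650) = 1696 + 1086 + 2388 + 1080 − 273 = 5977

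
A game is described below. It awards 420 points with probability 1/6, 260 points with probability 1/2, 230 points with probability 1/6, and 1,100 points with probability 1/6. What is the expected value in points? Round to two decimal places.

421.67 points

EV = 1/6 × 420 + 1/2 × 260 + 1/6 × 230 + 1/6 × 1100 = 70 + 130 + 38.3333 + 183.3333 = 421.6667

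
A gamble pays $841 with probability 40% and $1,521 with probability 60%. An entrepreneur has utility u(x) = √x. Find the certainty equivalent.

$1,225

E[u] = 0.4·√841 + 0.6·√1521 = 0.4·29 + 0.6·39 = 35
CE = (35)² = 1225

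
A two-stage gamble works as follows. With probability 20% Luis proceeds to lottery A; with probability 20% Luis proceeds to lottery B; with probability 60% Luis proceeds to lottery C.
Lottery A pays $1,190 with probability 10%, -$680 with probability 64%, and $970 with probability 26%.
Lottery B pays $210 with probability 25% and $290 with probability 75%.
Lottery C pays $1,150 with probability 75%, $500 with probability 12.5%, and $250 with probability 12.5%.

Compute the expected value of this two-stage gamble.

EV(A) = 0.1 × 1190 + 0.64 × (-680) + 0.26 × 970 = 119 − 435.2 + 252.2 = -64
EV(B) = 0.25 × 210 + 0.75 × 290 = 52.5 + 217.5 = 270
EV(C) = 0.75 × 1150 + 0.125 × 500 + 0.125 × 250 = 862.5 + 62.5 + 31.25 = 956.25
Overall = 0.2 × (-64) + 0.2 × 270 + 0.6 × 956.25 = -12.8 + 54 + 573.75 = 614.95

$614.95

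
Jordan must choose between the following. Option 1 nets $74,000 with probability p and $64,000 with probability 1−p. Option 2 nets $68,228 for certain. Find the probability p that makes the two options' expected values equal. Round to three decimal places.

p = 0.423

p·74000 + (1−p)·64000 = 68228
10000p + 64000 = 68228
p = (68228 − 64000) / 10000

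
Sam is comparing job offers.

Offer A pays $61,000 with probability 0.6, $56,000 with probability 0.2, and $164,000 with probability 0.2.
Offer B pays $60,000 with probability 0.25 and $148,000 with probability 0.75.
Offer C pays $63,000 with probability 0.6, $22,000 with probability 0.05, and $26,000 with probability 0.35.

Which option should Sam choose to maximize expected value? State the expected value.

Offer A = 0.6 × 61000 + 0.2 × 56000 + 0.2 × 164000 = 36600 + 11200 + 32800 = 80600
Offer B = 0.25 × 60000 + 0.75 × 148000 = 15000 + 111000 = 126000
Offer C = 0.6 × 63000 + 0.05 × 22000 + 0.35 × 26000 = 37800 + 1100 + 9100 = 48000

Offer B ($126,000)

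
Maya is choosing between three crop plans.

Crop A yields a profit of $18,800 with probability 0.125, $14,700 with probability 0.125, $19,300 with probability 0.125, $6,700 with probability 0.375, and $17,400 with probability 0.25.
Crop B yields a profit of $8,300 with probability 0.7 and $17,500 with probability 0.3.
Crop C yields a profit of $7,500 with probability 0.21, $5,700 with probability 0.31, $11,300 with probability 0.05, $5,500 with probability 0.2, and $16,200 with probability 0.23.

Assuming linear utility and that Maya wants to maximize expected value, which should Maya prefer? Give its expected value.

Crop A = 0.125 × 18800 + 0.125 × 14700 + 0.125 × 19300 + 0.375 × 6700 + 0.25 × 17400 = 2350 + 1837.5 + 2412.5 + 2512.5 + 4350 = 13462.5
Crop B = 0.7 × 8300 + 0.3 × 17500 = 5810 + 5250 = 11060
Crop C = 0.21 × 7500 + 0.31 × 5700 + 0.05 × 11300 + 0.2 × 5500 + 0.23 × 16200 = 1575 + 1767 + 565 + 1100 + 3726 = 8733

Crop A ($13,462.50)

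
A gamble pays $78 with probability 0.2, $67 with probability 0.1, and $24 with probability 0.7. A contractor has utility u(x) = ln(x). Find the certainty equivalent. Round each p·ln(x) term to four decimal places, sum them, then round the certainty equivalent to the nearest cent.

$33.66

E[u] = 0.2·ln(78) + 0.1·ln(67) + 0.7·ln(24) = 0.8713 + 0.4205 + 2.2246 = 3.5164
CE = e^3.5164 ≈ 33.66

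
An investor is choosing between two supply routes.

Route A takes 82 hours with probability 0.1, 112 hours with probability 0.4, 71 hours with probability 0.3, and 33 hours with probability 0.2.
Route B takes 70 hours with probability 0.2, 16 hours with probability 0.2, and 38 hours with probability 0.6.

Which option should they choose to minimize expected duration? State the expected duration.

Route B (40 hours)

Route A = 0.1 × 82 + 0.4 × 112 + 0.3 × 71 + 0.2 × 33 = 8.2 + 44.8 + 21.3 + 6.6 = 80.9
Route B = 0.2 × 70 + 0.2 × 16 + 0.6 × 38 = 14 + 3.2 + 22.8 = 40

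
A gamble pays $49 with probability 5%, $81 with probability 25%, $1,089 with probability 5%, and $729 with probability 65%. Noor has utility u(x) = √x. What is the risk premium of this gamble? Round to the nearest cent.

E[u] = 0.05·√49 + 0.25·√81 + 0.05·√1089 + 0.65·√729 = 0.05·7 + 0.25·9 + 0.05·33 + 0.65·27 = 21.8
CE = (21.8)² = 475.24
Risk premium = EV − CE = 551 − 475.24 = 75.76

$75.76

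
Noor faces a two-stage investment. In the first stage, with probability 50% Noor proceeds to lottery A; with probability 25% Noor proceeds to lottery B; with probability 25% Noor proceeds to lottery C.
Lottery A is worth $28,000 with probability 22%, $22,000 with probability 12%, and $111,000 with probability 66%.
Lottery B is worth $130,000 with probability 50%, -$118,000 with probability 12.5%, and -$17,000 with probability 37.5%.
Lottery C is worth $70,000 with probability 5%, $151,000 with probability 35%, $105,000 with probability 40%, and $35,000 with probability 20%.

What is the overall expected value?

EV(A) = 0.22 × 28000 + 0.12 × 22000 + 0.66 × 111000 = 6160 + 2640 + 73260 = 82060
EV(B) = 0.5 × 130000 + 0.125 × (-118000) + 0.375 × (-17000) = 65000 − 14750 − 6375 = 43875
EV(C) = 0.05 × 70000 + 0.35 × 151000 + 0.4 × 105000 + 0.2 × 35000 = 3500 + 52850 + 42000 + 7000 = 105350
Overall = 0.5 × 82060 + 0.25 × 43875 + 0.25 × 105350 = 41030 + 10968.75 + 26337.5 = 78336.25

$78,336.25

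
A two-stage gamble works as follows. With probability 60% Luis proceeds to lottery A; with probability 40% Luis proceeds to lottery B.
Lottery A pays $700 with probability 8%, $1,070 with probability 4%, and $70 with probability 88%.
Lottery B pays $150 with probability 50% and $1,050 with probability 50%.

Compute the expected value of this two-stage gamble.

EV(A) = 0.08 × 700 + 0.04 × 1070 + 0.88 × 70 = 56 + 42.8 + 61.6 = 160.4
EV(B) = 0.5 × 150 + 0.5 × 1050 = 75 + 525 = 600
Overall = 0.6 × 160.4 + 0.4 × 600 = 96.24 + 240 = 336.24

$336.24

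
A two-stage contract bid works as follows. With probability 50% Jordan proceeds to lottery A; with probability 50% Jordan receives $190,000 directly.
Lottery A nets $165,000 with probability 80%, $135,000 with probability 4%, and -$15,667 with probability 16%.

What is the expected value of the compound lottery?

$162,446.64

EV(A) = 0.8 × 165000 + 0.04 × 135000 + 0.16 × (-15667) = 132000 + 5400 − 2506.72 = 134893.28
Branch B: 190000 (certain)
Overall = 0.5 × 134893.28 + 0.5 × 190000 = 67446.64 + 95000 = 162446.64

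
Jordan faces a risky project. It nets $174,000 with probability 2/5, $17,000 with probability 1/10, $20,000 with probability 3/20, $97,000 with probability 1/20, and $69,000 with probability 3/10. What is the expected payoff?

$99,850

EV = 2/5 × 174000 + 1/10 × 17000 + 3/20 × 20000 + 1/20 × 97000 + 3/10 × 69000 = 69600 + 1700 + 3000 + 4850 + 20700 = 99850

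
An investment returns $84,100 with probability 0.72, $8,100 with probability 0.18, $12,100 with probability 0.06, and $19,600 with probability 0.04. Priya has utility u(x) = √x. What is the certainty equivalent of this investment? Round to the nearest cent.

$56,263.84

E[u] = 0.72·√84100 + 0.18·√8100 + 0.06·√12100 + 0.04·√19600 = 0.72·290 + 0.18·90 + 0.06·110 + 0.04·140 = 237.2
CE = (237.2)² = 56263.84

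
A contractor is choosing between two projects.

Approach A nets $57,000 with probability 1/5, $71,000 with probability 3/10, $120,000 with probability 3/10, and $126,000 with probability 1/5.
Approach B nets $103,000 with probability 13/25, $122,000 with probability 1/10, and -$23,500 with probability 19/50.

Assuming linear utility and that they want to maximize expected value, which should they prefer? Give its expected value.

Approach A = 1/5 × 57000 + 3/10 × 71000 + 3/10 × 120000 + 1/5 × 126000 = 11400 + 21300 + 36000 + 25200 = 93900
Approach B = 13/25 × 103000 + 1/10 × 122000 + 19/50 × (-23500) = 53560 + 12200 − 8930 = 56830

Approach A ($93,900)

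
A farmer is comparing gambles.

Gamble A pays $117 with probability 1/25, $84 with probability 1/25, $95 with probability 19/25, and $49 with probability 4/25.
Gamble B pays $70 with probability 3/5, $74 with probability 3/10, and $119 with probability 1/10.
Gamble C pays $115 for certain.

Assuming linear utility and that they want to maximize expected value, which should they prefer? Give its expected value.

Gamble C ($115)

Gamble A = 1/25 × 117 + 1/25 × 84 + 19/25 × 95 + 4/25 × 49 = 4.68 + 3.36 + 72.2 + 7.84 = 88.08
Gamble B = 3/5 × 70 + 3/10 × 74 + 1/10 × 119 = 42 + 22.2 + 11.9 = 76.1
Gamble C: 115 (certain)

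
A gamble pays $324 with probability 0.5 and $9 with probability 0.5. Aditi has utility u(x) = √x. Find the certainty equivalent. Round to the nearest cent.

E[u] = 0.5·√324 + 0.5·√9 = 0.5·18 + 0.5·3 = 10.5
CE = (10.5)² = 110.25

$110.25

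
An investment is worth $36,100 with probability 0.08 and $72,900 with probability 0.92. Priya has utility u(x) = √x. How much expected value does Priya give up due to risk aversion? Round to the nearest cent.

E[u] = 0.08·√36100 + 0.92·√72900 = 0.08·190 + 0.92·270 = 263.6
CE = (263.6)² = 69484.96
Risk premium = EV − CE = 69956 − 69484.96 = 471.04

$471.04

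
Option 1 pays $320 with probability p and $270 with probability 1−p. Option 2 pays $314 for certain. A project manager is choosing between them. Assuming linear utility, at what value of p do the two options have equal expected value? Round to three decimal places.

p = 0.880

p·320 + (1−p)·270 = 314
50p + 270 = 314
p = (314 − 270) / 50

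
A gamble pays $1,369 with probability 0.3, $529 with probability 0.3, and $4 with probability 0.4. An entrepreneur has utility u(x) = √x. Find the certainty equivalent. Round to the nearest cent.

E[u] = 0.3·√1369 + 0.3·√529 + 0.4·√4 = 0.3·37 + 0.3·23 + 0.4·2 = 18.8
CE = (18.8)² = 353.44

$353.44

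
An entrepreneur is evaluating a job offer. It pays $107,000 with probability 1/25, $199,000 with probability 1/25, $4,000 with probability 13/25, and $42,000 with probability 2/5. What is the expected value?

$31,120

EV = 1/25 × 107000 + 1/25 × 199000 + 13/25 × 4000 + 2/5 × 42000 = 4280 + 7960 + 2080 + 16800 = 31120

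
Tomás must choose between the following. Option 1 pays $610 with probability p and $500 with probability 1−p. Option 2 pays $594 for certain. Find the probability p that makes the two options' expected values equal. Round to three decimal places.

p·610 + (1−p)·500 = 594
110p + 500 = 594
p = (594 − 500) / 110

p = 0.855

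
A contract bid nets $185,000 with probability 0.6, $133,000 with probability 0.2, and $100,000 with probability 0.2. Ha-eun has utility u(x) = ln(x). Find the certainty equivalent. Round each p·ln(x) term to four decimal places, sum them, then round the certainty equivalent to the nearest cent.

E[u] = 0.6·ln(185000) + 0.2·ln(133000) + 0.2·ln(100000) = 7.2769 + 2.3596 + 2.3026 = 11.9391
CE = e^11.9391 ≈ 153138.80

$153,138.80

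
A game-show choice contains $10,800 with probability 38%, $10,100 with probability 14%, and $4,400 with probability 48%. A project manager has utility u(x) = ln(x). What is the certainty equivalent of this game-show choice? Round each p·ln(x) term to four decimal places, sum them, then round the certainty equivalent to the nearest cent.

$6,952.80

E[u] = 0.38·ln(10800) + 0.14·ln(10100) + 0.48·ln(4400) = 3.5292 + 1.2908 + 4.0269 = 8.8469
CE = e^8.8469 ≈ 6952.80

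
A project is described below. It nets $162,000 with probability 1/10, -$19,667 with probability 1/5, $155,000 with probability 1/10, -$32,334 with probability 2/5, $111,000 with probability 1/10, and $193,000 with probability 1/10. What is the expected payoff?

EV = 1/10 × 162000 + 1/5 × (-19667) + 1/10 × 155000 + 2/5 × (-32334) + 1/10 × 111000 + 1/10 × 193000 = 16200 − 3933.4 + 15500 − 12933.6 + 11100 + 19300 = 45233

$45,233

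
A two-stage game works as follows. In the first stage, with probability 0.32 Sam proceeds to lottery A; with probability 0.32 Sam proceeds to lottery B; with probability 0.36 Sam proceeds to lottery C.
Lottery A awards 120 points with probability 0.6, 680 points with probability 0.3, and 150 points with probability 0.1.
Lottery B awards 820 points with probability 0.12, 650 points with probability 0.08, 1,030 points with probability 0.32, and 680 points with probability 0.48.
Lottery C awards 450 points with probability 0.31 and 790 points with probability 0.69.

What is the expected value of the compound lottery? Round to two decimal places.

597.62 points

EV(A) = 0.6 × 120 + 0.3 × 680 + 0.1 × 150 = 72 + 204 + 15 = 291
EV(B) = 0.12 × 820 + 0.08 × 650 + 0.32 × 1030 + 0.48 × 680 = 98.4 + 52 + 329.6 + 326.4 = 806.4
EV(C) = 0.31 × 450 + 0.69 × 790 = 139.5 + 545.1 = 684.6
Overall = 0.32 × 291 + 0.32 × 806.4 + 0.36 × 684.6 = 93.12 + 258.048 + 246.456 = 597.624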